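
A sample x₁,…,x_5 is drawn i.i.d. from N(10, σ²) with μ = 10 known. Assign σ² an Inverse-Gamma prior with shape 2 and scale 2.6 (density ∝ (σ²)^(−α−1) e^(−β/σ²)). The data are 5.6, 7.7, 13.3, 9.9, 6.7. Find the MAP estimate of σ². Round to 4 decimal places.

σ̂²_MAP = 4.6945

Sum of squared deviations about the known mean: SS = (5.6−10)² + (7.7−10)² + (13.3−10)² + (9.9−10)² + (6.7−10)² = 46.44.
The Normal likelihood contributes (σ²)^(−n/2) exp(−SS/(2σ²)), so the posterior is Inverse-Gamma(α + n/2, β + SS/2) = Inverse-Gamma(4.5, 25.82).
The mode of Inverse-Gamma(a, b) is b/(a+1) = 25.82/5.5 ≈ 4.6945.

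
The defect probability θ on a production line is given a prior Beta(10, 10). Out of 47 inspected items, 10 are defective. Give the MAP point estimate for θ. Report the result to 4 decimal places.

Prior: Beta(10, 10).
Data: 10 successes in 47 trials. The binomial likelihood contributes θ^10(1−θ)^37, so the posterior is Beta(10+10, 10+37) = Beta(20, 47).
For Beta(a, b) with a, b > 1 the mode is (a−1)/(a+b−2) = 19/65 ≈ 0.2923.

θ̂_MAP = 0.2923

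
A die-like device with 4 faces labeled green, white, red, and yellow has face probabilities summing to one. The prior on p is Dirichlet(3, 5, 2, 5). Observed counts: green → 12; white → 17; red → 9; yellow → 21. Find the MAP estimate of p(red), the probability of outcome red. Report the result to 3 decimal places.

The posterior is Dirichlet(αᵢ + nᵢ) = Dirichlet(15, 22, 11, 26).
For a Dirichlet(a₁,…,a_K) with all aᵢ > 1, the mode has j-th component (aⱼ − 1)/(Σaᵢ − K).
Here Σaᵢ = 74 and K = 4, so p(red) = (11 − 1)/(74 − 4) = 10/70 ≈ 0.143.

MAP estimate of p(red) = 0.143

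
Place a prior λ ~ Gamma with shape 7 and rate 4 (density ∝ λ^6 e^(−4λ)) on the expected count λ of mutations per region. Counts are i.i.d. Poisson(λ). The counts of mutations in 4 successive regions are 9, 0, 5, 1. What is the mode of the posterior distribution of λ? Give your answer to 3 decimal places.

Σxᵢ = 9+0+5+1 = 15, with n = 4.
Posterior ∝ λ^6e^(−4λ) · λ^15e^(−4λ) = λ^21e^(−8λ), i.e. Gamma(shape=22, rate=8).
The mode of a Gamma(a, b) with a ≥ 1 (shape–rate) is (a−1)/b = 21/8 ≈ 2.625.

λ̂_MAP = 2.625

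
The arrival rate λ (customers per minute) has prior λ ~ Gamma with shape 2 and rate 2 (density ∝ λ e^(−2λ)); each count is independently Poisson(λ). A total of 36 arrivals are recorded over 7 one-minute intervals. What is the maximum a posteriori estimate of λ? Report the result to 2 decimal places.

λ̂_MAP = 4.11

Σxᵢ = 36, n = 7.
Posterior ∝ λe^(−2λ) · λ^36e^(−7λ) = λ^37e^(−9λ), i.e. Gamma(shape=38, rate=9).
The mode of a Gamma(a, b) with a ≥ 1 (shape–rate) is (a−1)/b = 37/9 ≈ 4.11.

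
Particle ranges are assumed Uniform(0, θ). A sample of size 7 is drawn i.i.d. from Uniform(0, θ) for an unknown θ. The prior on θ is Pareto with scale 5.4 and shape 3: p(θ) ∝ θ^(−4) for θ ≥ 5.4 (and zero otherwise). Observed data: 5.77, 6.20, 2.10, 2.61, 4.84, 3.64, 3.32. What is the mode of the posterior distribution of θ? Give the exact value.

θ̂_MAP = 6.20

The Uniform(0, θ) likelihood is θ^(−n) for θ ≥ max(xᵢ), zero otherwise. Here max(xᵢ) = 6.20.
Posterior ∝ θ^(−4) · θ^(−7) = θ^(−11) on θ ≥ max(5.4, 6.20) = 6.20.
This density is strictly decreasing in θ, so the posterior mode lies at the lower boundary of the support.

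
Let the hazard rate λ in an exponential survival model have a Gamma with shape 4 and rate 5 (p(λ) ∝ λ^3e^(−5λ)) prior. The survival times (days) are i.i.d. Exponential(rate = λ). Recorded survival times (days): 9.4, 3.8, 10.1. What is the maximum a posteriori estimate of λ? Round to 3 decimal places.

λ̂_MAP = 0.212

The Exponential(rate=λ) likelihood is ∝ λ^n e^(−λΣtᵢ). Here n = 3 and Σtᵢ = 9.4 + 3.8 + 10.1 = 23.3.
Posterior ∝ λ^3e^(−5λ) · λ^3e^(−23.3λ) = λ^6e^(−28.3λ), i.e. Gamma(7, 28.3).
Mode = (a−1)/b = 6/28.3 ≈ 0.212.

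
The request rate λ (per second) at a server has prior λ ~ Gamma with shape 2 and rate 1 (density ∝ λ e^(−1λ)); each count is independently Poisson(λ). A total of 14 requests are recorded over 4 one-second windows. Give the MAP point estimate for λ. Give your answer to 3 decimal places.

Σxᵢ = 14, n = 4.
Posterior ∝ λe^(−1λ) · λ^14e^(−4λ) = λ^15e^(−5λ), i.e. Gamma(shape=16, rate=5).
The mode of a Gamma(a, b) with a ≥ 1 (shape–rate) is (a−1)/b = 15/5 ≈ 3.000.

λ̂_MAP = 3.000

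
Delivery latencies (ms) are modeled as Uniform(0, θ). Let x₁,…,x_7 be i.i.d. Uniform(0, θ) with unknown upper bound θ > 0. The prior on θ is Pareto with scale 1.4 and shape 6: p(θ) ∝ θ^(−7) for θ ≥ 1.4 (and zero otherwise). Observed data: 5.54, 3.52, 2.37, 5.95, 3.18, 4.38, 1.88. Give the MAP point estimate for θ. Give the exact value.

The Uniform(0, θ) likelihood is θ^(−n) for θ ≥ max(xᵢ), zero otherwise. Here max(xᵢ) = 5.95.
Posterior ∝ θ^(−7) · θ^(−7) = θ^(−14) on θ ≥ max(1.4, 5.95) = 5.95.
This density is strictly decreasing in θ, so the posterior mode lies at the lower boundary of the support.

θ̂_MAP = 5.95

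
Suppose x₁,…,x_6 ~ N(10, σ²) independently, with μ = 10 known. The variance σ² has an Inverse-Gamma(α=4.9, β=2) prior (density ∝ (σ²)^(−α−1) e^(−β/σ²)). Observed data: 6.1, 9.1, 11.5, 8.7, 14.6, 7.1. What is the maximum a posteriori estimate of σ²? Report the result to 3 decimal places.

σ̂²_MAP = 3.007

Sum of squared deviations about the known mean: SS = (6.1−10)² + (9.1−10)² + (11.5−10)² + (8.7−10)² + (14.6−10)² + (7.1−10)² = 49.53.
The Normal likelihood contributes (σ²)^(−n/2) exp(−SS/(2σ²)), so the posterior is Inverse-Gamma(α + n/2, β + SS/2) = Inverse-Gamma(7.9, 26.765).
The mode of Inverse-Gamma(a, b) is b/(a+1) = 26.765/8.9 ≈ 3.007.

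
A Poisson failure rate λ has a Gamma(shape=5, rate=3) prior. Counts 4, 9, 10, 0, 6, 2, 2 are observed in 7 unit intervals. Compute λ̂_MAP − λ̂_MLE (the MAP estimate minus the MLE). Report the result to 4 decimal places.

MAP − MLE = -1.0143

Σxᵢ = 33. Posterior is Gamma(38, 10); MAP = (38−1)/10 = 37/10 ≈ 3.70000.
MLE = x̄ = 33/7 ≈ 4.71429.
Difference = 37/10 − 33/7 = -71/70 ≈ -1.0143.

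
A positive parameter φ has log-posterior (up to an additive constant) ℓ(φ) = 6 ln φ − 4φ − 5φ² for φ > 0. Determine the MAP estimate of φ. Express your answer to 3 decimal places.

φ̂_MAP = 0.600

ℓ'(φ) = 6/φ − 4 − 10φ. Setting this to zero and multiplying by φ: 10φ² + 4φ − 6 = 0.
φ = (−4 + √(4² + 4·10·6)) / (2·10) = (−4 + √256) / 20 = (−4 + 16)/20 = 3/5.
ℓ''(φ) = −6/φ² − 10 < 0, confirming a maximum.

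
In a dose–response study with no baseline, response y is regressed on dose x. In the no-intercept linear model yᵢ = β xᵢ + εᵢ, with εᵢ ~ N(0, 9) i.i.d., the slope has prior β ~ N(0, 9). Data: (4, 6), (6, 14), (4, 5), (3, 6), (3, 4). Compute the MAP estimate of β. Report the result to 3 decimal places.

log p(β | y) = −Σ(yᵢ − βxᵢ)²/(2·9) − β²/(2·9) + const.
Setting the derivative to zero: Σxᵢ(yᵢ − βxᵢ)/9 − β/9 = 0, so β = Σxᵢyᵢ / (Σxᵢ² + σ²/τ²).
Σxᵢyᵢ = 4·6 + 6·14 + 4·5 + 3·6 + 3·4 = 158; Σxᵢ² = 86; σ²/τ² = 1.
β̂_MAP = 158 / (86 + 1) = 158/87 ≈ 1.816.

β̂_MAP = 1.816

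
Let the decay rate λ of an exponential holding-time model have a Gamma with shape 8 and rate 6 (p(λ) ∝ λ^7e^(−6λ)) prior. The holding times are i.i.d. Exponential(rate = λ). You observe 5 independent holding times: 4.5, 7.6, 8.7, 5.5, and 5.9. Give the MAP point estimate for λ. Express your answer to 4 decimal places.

λ̂_MAP = 0.3141

The Exponential(rate=λ) likelihood is ∝ λ^n e^(−λΣtᵢ). Here n = 5 and Σtᵢ = 4.5 + 7.6 + 8.7 + 5.5 + 5.9 = 32.2.
Posterior ∝ λ^7e^(−6λ) · λ^5e^(−32.2λ) = λ^12e^(−38.2λ), i.e. Gamma(13, 38.2).
Mode = (a−1)/b = 12/38.2 ≈ 0.3141.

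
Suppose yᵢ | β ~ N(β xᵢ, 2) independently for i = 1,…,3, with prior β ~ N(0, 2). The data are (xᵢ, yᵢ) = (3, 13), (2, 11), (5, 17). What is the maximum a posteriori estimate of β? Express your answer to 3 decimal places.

β̂_MAP = 3.744

log p(β | y) = −Σ(yᵢ − βxᵢ)²/(2·2) − β²/(2·2) + const.
Setting the derivative to zero: Σxᵢ(yᵢ − βxᵢ)/2 − β/2 = 0, so β = Σxᵢyᵢ / (Σxᵢ² + σ²/τ²).
Σxᵢyᵢ = 3·13 + 2·11 + 5·17 = 146; Σxᵢ² = 38; σ²/τ² = 1.
β̂_MAP = 146 / (38 + 1) = 146/39 ≈ 3.744.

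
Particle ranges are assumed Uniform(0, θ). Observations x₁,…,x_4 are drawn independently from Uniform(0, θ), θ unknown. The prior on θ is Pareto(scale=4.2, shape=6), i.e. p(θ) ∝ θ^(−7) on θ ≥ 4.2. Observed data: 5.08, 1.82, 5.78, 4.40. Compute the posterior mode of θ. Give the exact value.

The Uniform(0, θ) likelihood is θ^(−n) for θ ≥ max(xᵢ), zero otherwise. Here max(xᵢ) = 5.78.
Posterior ∝ θ^(−7) · θ^(−4) = θ^(−11) on θ ≥ max(4.2, 5.78) = 5.78.
This density is strictly decreasing in θ, so the posterior mode lies at the lower boundary of the support.

θ̂_MAP = 5.78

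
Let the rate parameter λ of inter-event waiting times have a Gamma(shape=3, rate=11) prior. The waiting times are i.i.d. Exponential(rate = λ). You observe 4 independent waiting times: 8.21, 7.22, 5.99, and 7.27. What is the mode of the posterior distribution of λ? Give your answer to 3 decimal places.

The Exponential(rate=λ) likelihood is ∝ λ^n e^(−λΣtᵢ). Here n = 4 and Σtᵢ = 8.21 + 7.22 + 5.99 + 7.27 = 28.69.
Posterior ∝ λ^2e^(−11λ) · λ^4e^(−28.69λ) = λ^6e^(−39.69λ), i.e. Gamma(7, 39.69).
Mode = (a−1)/b = 6/39.69 ≈ 0.151.

λ̂_MAP = 0.151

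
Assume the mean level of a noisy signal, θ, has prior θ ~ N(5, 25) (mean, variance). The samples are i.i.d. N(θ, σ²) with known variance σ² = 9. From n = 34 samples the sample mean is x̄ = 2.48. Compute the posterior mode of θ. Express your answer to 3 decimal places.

θ̂_MAP = 2.506

n = 34, x̄ = 2.48.
For a Normal prior and Normal likelihood with known variance, the posterior is Normal; its mode equals its mean, the precision-weighted average.
Prior precision 1/σ₀² = 1/25 = 0.04; data precision n/σ² = 34/9.
θ̂ = (0.04·5 + (34/9)·2.48) / (0.04 + 34/9) = (2153/225)/(859/225) = 2153/859 ≈ 2.506.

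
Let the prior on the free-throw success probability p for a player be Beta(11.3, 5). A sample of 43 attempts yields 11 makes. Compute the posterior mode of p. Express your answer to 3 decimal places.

Prior: Beta(11.3, 5).
Data: 11 successes in 43 trials. The binomial likelihood contributes p^11(1−p)^32, so the posterior is Beta(11.3+11, 5+32) = Beta(22.3, 37).
For Beta(a, b) with a, b > 1 the mode is (a−1)/(a+b−2) = 21.3/57.3 ≈ 0.372.

p̂_MAP = 0.372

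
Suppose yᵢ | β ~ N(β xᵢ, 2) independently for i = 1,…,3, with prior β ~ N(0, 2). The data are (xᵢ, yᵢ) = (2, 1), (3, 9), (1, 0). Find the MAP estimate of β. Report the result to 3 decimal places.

β̂_MAP = 1.933

log p(β | y) = −Σ(yᵢ − βxᵢ)²/(2·2) − β²/(2·2) + const.
Setting the derivative to zero: Σxᵢ(yᵢ − βxᵢ)/2 − β/2 = 0, so β = Σxᵢyᵢ / (Σxᵢ² + σ²/τ²).
Σxᵢyᵢ = 2·1 + 3·9 + 1·0 = 29; Σxᵢ² = 14; σ²/τ² = 1.
β̂_MAP = 29 / (14 + 1) = 29/15 ≈ 1.933.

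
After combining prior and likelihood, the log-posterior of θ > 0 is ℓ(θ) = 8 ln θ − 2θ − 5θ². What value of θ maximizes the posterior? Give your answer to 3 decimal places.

θ̂_MAP = 0.800

ℓ'(θ) = 8/θ − 2 − 10θ. Setting this to zero and multiplying by θ: 10θ² + 2θ − 8 = 0.
θ = (−2 + √(2² + 4·10·8)) / (2·10) = (−2 + √324) / 20 = (−2 + 18)/20 = 4/5.
ℓ''(θ) = −8/θ² − 10 < 0, confirming a maximum.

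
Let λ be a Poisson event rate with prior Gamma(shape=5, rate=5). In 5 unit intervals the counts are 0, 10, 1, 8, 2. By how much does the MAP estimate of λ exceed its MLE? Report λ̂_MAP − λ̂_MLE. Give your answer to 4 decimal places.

Σxᵢ = 21. Posterior is Gamma(26, 10); MAP = (26−1)/10 = 25/10 ≈ 2.50000.
MLE = x̄ = 21/5 ≈ 4.20000.
Difference = 25/10 − 21/5 = -17/10 ≈ -1.7000.

MAP − MLE = -1.7000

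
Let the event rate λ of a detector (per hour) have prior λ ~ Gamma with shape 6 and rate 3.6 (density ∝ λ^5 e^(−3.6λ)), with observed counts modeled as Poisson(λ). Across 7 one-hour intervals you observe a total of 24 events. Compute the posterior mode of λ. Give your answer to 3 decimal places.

Σxᵢ = 24, n = 7.
Posterior ∝ λ^5e^(−3.6λ) · λ^24e^(−7λ) = λ^29e^(−10.6λ), i.e. Gamma(shape=30, rate=10.6).
The mode of a Gamma(a, b) with a ≥ 1 (shape–rate) is (a−1)/b = 29/10.6 ≈ 2.736.

λ̂_MAP = 2.736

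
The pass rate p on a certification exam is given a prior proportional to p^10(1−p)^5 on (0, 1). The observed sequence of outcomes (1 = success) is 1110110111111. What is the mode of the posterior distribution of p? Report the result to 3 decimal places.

The prior density ∝ p^10(1−p)^5 is the kernel of Beta(11, 6).
Data: 11 successes in 13 trials (from the sequence). The binomial likelihood contributes p^11(1−p)^2, so the posterior is Beta(11+11, 6+2) = Beta(22, 8).
For Beta(a, b) with a, b > 1 the mode is (a−1)/(a+b−2) = 21/28 ≈ 0.750.

p̂_MAP = 0.750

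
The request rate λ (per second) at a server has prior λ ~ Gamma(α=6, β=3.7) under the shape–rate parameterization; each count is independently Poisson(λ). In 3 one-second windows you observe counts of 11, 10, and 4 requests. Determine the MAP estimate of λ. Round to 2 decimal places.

λ̂_MAP = 4.48

Σxᵢ = 11+10+4 = 25, with n = 3.
Posterior ∝ λ^5e^(−3.7λ) · λ^25e^(−3λ) = λ^30e^(−6.7λ), i.e. Gamma(shape=31, rate=6.7).
The mode of a Gamma(a, b) with a ≥ 1 (shape–rate) is (a−1)/b = 30/6.7 ≈ 4.48.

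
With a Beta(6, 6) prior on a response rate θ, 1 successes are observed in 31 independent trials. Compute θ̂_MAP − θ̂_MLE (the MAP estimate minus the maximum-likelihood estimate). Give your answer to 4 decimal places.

Posterior is Beta(7, 36); MAP = (7−1)/(43−2) = 6/41 ≈ 0.14634.
MLE ignores the prior: θ̂_MLE = k/n = 1/31 ≈ 0.03226.
Difference = 6/41 − 1/31 = 145/1271 ≈ 0.1141.

MAP − MLE = 0.1141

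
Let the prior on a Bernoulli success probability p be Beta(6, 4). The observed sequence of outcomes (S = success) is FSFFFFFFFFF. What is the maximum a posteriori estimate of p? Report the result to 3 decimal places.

p̂_MAP = 0.316

Prior: Beta(6, 4).
Data: 1 success in 11 trials (from the sequence). The binomial likelihood contributes p(1−p)^10, so the posterior is Beta(6+1, 4+10) = Beta(7, 14).
For Beta(a, b) with a, b > 1 the mode is (a−1)/(a+b−2) = 6/19 ≈ 0.316.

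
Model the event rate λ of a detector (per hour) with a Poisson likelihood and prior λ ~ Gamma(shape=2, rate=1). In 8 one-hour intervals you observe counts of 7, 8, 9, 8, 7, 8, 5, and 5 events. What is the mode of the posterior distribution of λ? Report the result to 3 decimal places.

λ̂_MAP = 6.444

Σxᵢ = 7+8+9+8+7+8+5+5 = 57, with n = 8.
Posterior ∝ λe^(−1λ) · λ^57e^(−8λ) = λ^58e^(−9λ), i.e. Gamma(shape=59, rate=9).
The mode of a Gamma(a, b) with a ≥ 1 (shape–rate) is (a−1)/b = 58/9 ≈ 6.444.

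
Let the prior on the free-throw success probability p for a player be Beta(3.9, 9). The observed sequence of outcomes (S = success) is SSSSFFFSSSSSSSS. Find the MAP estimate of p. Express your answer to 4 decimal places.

p̂_MAP = 0.5753

Prior: Beta(3.9, 9).
Data: 12 successes in 15 trials (from the sequence). The binomial likelihood contributes p^12(1−p)^3, so the posterior is Beta(3.9+12, 9+3) = Beta(15.9, 12).
For Beta(a, b) with a, b > 1 the mode is (a−1)/(a+b−2) = 14.9/25.9 ≈ 0.5753.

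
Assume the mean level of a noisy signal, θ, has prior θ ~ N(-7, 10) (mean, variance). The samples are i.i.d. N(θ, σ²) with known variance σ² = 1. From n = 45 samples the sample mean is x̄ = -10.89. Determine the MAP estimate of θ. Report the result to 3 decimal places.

θ̂_MAP = -10.881

n = 45, x̄ = -10.89.
For a Normal prior and Normal likelihood with known variance, the posterior is Normal; its mode equals its mean, the precision-weighted average.
Prior precision 1/σ₀² = 1/10 = 0.1; data precision n/σ² = 45/1 = 45.
θ̂ = (0.1·(-7) + 45·(-10.89)) / (0.1 + 45) = (-490.75)/45.1 = -9815/902 ≈ -10.881.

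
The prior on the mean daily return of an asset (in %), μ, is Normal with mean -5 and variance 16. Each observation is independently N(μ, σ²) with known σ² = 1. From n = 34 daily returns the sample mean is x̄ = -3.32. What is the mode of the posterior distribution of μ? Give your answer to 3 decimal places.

n = 34, x̄ = -3.32.
For a Normal prior and Normal likelihood with known variance, the posterior is Normal; its mode equals its mean, the precision-weighted average.
Prior precision 1/σ₀² = 1/16 = 0.0625; data precision n/σ² = 34/1 = 34.
μ̂ = (0.0625·(-5) + 34·(-3.32)) / (0.0625 + 34) = (-113.1925)/34.0625 = -45277/13625 ≈ -3.323.

μ̂_MAP = -3.323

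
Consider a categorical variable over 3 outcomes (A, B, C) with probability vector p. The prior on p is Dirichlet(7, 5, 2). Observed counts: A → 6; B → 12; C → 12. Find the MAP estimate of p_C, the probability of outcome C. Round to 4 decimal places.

MAP estimate of p_C = 0.3171

The posterior is Dirichlet(αᵢ + nᵢ) = Dirichlet(13, 17, 14).
For a Dirichlet(a₁,…,a_K) with all aᵢ > 1, the mode has j-th component (aⱼ − 1)/(Σaᵢ − K).
Here Σaᵢ = 44 and K = 3, so p_C = (14 − 1)/(44 − 3) = 13/41 ≈ 0.3171.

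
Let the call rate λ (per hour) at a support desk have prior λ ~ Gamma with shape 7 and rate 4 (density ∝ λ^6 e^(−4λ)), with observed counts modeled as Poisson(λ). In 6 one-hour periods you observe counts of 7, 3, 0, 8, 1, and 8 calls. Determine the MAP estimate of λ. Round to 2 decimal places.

Σxᵢ = 7+3+0+8+1+8 = 27, with n = 6.
Posterior ∝ λ^6e^(−4λ) · λ^27e^(−6λ) = λ^33e^(−10λ), i.e. Gamma(shape=34, rate=10).
The mode of a Gamma(a, b) with a ≥ 1 (shape–rate) is (a−1)/b = 33/10 ≈ 3.30.

λ̂_MAP = 3.30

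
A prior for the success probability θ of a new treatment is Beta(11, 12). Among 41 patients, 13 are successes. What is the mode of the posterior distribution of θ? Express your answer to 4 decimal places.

θ̂_MAP = 0.3710

Prior: Beta(11, 12).
Data: 13 successes in 41 trials. The binomial likelihood contributes θ^13(1−θ)^28, so the posterior is Beta(11+13, 12+28) = Beta(24, 40).
For Beta(a, b) with a, b > 1 the mode is (a−1)/(a+b−2) = 23/62 ≈ 0.3710.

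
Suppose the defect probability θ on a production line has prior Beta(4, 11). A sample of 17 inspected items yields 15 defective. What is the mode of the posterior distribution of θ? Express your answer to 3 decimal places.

θ̂_MAP = 0.600

Prior: Beta(4, 11).
Data: 15 successes in 17 trials. The binomial likelihood contributes θ^15(1−θ)^2, so the posterior is Beta(4+15, 11+2) = Beta(19, 13).
For Beta(a, b) with a, b > 1 the mode is (a−1)/(a+b−2) = 18/30 ≈ 0.600.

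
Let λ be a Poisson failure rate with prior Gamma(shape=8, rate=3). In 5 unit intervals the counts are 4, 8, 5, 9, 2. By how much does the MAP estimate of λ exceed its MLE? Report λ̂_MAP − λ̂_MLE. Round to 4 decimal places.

MAP − MLE = -1.2250

Σxᵢ = 28. Posterior is Gamma(36, 8); MAP = (36−1)/8 = 35/8 ≈ 4.37500.
MLE = x̄ = 28/5 ≈ 5.60000.
Difference = 35/8 − 28/5 = -49/40 ≈ -1.2250.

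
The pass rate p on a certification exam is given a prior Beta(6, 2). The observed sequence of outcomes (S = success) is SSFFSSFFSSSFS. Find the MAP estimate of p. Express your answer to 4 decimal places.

p̂_MAP = 0.6842

Prior: Beta(6, 2).
Data: 8 successes in 13 trials (from the sequence). The binomial likelihood contributes p^8(1−p)^5, so the posterior is Beta(6+8, 2+5) = Beta(14, 7).
For Beta(a, b) with a, b > 1 the mode is (a−1)/(a+b−2) = 13/19 ≈ 0.6842.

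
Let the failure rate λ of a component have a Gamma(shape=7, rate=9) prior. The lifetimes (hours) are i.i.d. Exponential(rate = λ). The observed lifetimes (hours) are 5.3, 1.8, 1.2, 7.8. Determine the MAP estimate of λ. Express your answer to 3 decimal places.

λ̂_MAP = 0.398

The Exponential(rate=λ) likelihood is ∝ λ^n e^(−λΣtᵢ). Here n = 4 and Σtᵢ = 5.3 + 1.8 + 1.2 + 7.8 = 16.1.
Posterior ∝ λ^6e^(−9λ) · λ^4e^(−16.1λ) = λ^10e^(−25.1λ), i.e. Gamma(11, 25.1).
Mode = (a−1)/b = 10/25.1 ≈ 0.398.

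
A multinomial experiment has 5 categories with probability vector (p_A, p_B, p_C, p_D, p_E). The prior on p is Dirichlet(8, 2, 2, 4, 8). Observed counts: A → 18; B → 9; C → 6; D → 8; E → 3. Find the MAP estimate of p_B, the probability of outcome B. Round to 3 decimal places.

The posterior is Dirichlet(αᵢ + nᵢ) = Dirichlet(26, 11, 8, 12, 11).
For a Dirichlet(a₁,…,a_K) with all aᵢ > 1, the mode has j-th component (aⱼ − 1)/(Σaᵢ − K).
Here Σaᵢ = 68 and K = 5, so p_B = (11 − 1)/(68 − 5) = 10/63 ≈ 0.159.

MAP estimate of p_B = 0.159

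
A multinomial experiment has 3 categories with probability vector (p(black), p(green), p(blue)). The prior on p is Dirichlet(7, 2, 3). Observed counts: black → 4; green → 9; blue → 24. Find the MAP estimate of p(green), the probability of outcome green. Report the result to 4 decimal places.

MAP estimate of p(green) = 0.2174

The posterior is Dirichlet(αᵢ + nᵢ) = Dirichlet(11, 11, 27).
For a Dirichlet(a₁,…,a_K) with all aᵢ > 1, the mode has j-th component (aⱼ − 1)/(Σaᵢ − K).
Here Σaᵢ = 49 and K = 3, so p(green) = (11 − 1)/(49 − 3) = 10/46 ≈ 0.2174.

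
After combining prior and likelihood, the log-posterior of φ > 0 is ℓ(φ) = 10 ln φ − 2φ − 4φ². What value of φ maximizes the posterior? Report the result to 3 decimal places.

ℓ'(φ) = 10/φ − 2 − 8φ. Setting this to zero and multiplying by φ: 8φ² + 2φ − 10 = 0.
φ = (−2 + √(2² + 4·8·10)) / (2·8) = (−2 + √324) / 16 = (−2 + 18)/16 = 1.
ℓ''(φ) = −10/φ² − 8 < 0, confirming a maximum.

φ̂_MAP = 1.000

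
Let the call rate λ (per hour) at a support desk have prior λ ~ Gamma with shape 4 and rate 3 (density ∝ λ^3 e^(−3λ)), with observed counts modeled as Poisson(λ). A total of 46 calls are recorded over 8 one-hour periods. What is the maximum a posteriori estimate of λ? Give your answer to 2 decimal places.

Σxᵢ = 46, n = 8.
Posterior ∝ λ^3e^(−3λ) · λ^46e^(−8λ) = λ^49e^(−11λ), i.e. Gamma(shape=50, rate=11).
The mode of a Gamma(a, b) with a ≥ 1 (shape–rate) is (a−1)/b = 49/11 ≈ 4.45.

λ̂_MAP = 4.45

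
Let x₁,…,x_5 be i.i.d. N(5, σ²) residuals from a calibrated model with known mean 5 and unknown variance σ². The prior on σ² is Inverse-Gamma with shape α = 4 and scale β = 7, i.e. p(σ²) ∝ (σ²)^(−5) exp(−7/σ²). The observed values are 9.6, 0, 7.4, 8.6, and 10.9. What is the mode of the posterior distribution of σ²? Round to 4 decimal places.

σ̂²_MAP = 7.5793

Sum of squared deviations about the known mean: SS = (9.6−5)² + (0−5)² + (7.4−5)² + (8.6−5)² + (10.9−5)² = 99.69.
The Normal likelihood contributes (σ²)^(−n/2) exp(−SS/(2σ²)), so the posterior is Inverse-Gamma(α + n/2, β + SS/2) = Inverse-Gamma(6.5, 56.845).
The mode of Inverse-Gamma(a, b) is b/(a+1) = 56.845/7.5 ≈ 7.5793.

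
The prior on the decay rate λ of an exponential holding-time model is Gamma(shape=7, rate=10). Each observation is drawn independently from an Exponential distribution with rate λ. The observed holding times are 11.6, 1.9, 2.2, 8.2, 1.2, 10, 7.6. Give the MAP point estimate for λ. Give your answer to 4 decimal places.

λ̂_MAP = 0.2467

The Exponential(rate=λ) likelihood is ∝ λ^n e^(−λΣtᵢ). Here n = 7 and Σtᵢ = 11.6 + 1.9 + 2.2 + 8.2 + 1.2 + 10 + 7.6 = 42.7.
Posterior ∝ λ^6e^(−10λ) · λ^7e^(−42.7λ) = λ^13e^(−52.7λ), i.e. Gamma(14, 52.7).
Mode = (a−1)/b = 13/52.7 ≈ 0.2467.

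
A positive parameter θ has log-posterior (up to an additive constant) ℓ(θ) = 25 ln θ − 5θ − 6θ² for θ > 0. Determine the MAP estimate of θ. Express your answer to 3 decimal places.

θ̂_MAP = 1.250

ℓ'(θ) = 25/θ − 5 − 12θ. Setting this to zero and multiplying by θ: 12θ² + 5θ − 25 = 0.
θ = (−5 + √(5² + 4·12·25)) / (2·12) = (−5 + √1225) / 24 = (−5 + 35)/24 = 5/4.
ℓ''(θ) = −25/θ² − 12 < 0, confirming a maximum.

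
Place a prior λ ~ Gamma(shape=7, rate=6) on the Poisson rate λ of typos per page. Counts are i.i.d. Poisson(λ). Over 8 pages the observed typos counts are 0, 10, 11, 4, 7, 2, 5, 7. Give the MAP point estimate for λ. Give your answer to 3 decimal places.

Σxᵢ = 0+10+11+4+7+2+5+7 = 46, with n = 8.
Posterior ∝ λ^6e^(−6λ) · λ^46e^(−8λ) = λ^52e^(−14λ), i.e. Gamma(shape=53, rate=14).
The mode of a Gamma(a, b) with a ≥ 1 (shape–rate) is (a−1)/b = 52/14 ≈ 3.714.

λ̂_MAP = 3.714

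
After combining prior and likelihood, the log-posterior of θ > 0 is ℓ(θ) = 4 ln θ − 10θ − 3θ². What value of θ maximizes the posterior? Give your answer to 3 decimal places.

θ̂_MAP = 0.333

ℓ'(θ) = 4/θ − 10 − 6θ. Setting this to zero and multiplying by θ: 6θ² + 10θ − 4 = 0.
θ = (−10 + √(10² + 4·6·4)) / (2·6) = (−10 + √196) / 12 = (−10 + 14)/12 = 1/3.
ℓ''(θ) = −4/θ² − 6 < 0, confirming a maximum.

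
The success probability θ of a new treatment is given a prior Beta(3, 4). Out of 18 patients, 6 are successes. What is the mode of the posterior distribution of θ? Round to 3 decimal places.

θ̂_MAP = 0.348

Prior: Beta(3, 4).
Data: 6 successes in 18 trials. The binomial likelihood contributes θ^6(1−θ)^12, so the posterior is Beta(3+6, 4+12) = Beta(9, 16).
For Beta(a, b) with a, b > 1 the mode is (a−1)/(a+b−2) = 8/23 ≈ 0.348.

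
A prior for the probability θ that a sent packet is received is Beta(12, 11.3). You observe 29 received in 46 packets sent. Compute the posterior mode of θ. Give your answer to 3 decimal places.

Prior: Beta(12, 11.3).
Data: 29 successes in 46 trials. The binomial likelihood contributes θ^29(1−θ)^17, so the posterior is Beta(12+29, 11.3+17) = Beta(41, 28.3).
For Beta(a, b) with a, b > 1 the mode is (a−1)/(a+b−2) = 40/67.3 ≈ 0.594.

θ̂_MAP = 0.594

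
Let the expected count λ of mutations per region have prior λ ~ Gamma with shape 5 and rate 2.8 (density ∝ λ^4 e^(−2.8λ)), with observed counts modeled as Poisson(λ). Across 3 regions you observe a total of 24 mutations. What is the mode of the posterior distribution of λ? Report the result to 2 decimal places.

Σxᵢ = 24, n = 3.
Posterior ∝ λ^4e^(−2.8λ) · λ^24e^(−3λ) = λ^28e^(−5.8λ), i.e. Gamma(shape=29, rate=5.8).
The mode of a Gamma(a, b) with a ≥ 1 (shape–rate) is (a−1)/b = 28/5.8 ≈ 4.83.

λ̂_MAP = 4.83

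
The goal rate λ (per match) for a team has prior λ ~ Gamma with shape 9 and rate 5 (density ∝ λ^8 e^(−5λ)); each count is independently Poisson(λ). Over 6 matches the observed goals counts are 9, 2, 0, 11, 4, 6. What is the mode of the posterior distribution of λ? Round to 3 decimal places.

λ̂_MAP = 3.636

Σxᵢ = 9+2+0+11+4+6 = 32, with n = 6.
Posterior ∝ λ^8e^(−5λ) · λ^32e^(−6λ) = λ^40e^(−11λ), i.e. Gamma(shape=41, rate=11).
The mode of a Gamma(a, b) with a ≥ 1 (shape–rate) is (a−1)/b = 40/11 ≈ 3.636.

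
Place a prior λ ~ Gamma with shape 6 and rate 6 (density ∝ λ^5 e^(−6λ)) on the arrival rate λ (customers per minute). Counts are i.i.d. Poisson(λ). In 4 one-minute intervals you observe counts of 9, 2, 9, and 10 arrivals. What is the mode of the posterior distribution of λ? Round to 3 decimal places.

λ̂_MAP = 3.500

Σxᵢ = 9+2+9+10 = 30, with n = 4.
Posterior ∝ λ^5e^(−6λ) · λ^30e^(−4λ) = λ^35e^(−10λ), i.e. Gamma(shape=36, rate=10).
The mode of a Gamma(a, b) with a ≥ 1 (shape–rate) is (a−1)/b = 35/10 ≈ 3.500.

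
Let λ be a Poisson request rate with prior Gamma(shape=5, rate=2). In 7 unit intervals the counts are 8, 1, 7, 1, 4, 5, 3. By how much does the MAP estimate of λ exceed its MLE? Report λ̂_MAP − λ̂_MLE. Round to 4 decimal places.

Σxᵢ = 29. Posterior is Gamma(34, 9); MAP = (34−1)/9 = 33/9 ≈ 3.66667.
MLE = x̄ = 29/7 ≈ 4.14286.
Difference = 33/9 − 29/7 = -10/21 ≈ -0.4762.

MAP − MLE = -0.4762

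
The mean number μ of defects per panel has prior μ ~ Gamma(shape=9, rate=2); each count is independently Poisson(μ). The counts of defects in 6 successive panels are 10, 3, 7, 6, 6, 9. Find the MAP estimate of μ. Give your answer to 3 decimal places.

μ̂_MAP = 6.125

Σxᵢ = 10+3+7+6+6+9 = 41, with n = 6.
Posterior ∝ μ^8e^(−2μ) · μ^41e^(−6μ) = μ^49e^(−8μ), i.e. Gamma(shape=50, rate=8).
The mode of a Gamma(a, b) with a ≥ 1 (shape–rate) is (a−1)/b = 49/8 ≈ 6.125.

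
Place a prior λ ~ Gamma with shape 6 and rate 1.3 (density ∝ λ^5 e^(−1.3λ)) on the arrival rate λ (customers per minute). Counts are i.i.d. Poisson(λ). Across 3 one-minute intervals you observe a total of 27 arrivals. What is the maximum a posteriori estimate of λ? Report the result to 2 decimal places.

Σxᵢ = 27, n = 3.
Posterior ∝ λ^5e^(−1.3λ) · λ^27e^(−3λ) = λ^32e^(−4.3λ), i.e. Gamma(shape=33, rate=4.3).
The mode of a Gamma(a, b) with a ≥ 1 (shape–rate) is (a−1)/b = 32/4.3 ≈ 7.44.

λ̂_MAP = 7.44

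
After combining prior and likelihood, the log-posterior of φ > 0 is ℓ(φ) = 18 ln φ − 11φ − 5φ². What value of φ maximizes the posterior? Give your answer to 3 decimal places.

ℓ'(φ) = 18/φ − 11 − 10φ. Setting this to zero and multiplying by φ: 10φ² + 11φ − 18 = 0.
φ = (−11 + √(11² + 4·10·18)) / (2·10) = (−11 + √841) / 20 = (−11 + 29)/20 = 9/10.
ℓ''(φ) = −18/φ² − 10 < 0, confirming a maximum.

φ̂_MAP = 0.900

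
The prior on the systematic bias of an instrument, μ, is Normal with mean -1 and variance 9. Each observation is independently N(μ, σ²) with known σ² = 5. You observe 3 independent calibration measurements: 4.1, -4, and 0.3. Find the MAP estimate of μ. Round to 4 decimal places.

n = 3; x̄ = (4.1 + (-4) + 0.3)/3 = 0.4/3 = 2/15 ≈ 0.1333.
For a Normal prior and Normal likelihood with known variance, the posterior is Normal; its mode equals its mean, the precision-weighted average.
Prior precision 1/σ₀² = 1/9; data precision n/σ² = 3/5 = 0.6.
μ̂ = ((1/9)·(-1) + 0.6·(2/15)) / (1/9 + 0.6) = (-7/225)/(32/45) = -0.04375 ≈ -0.0438.

μ̂_MAP = -0.0438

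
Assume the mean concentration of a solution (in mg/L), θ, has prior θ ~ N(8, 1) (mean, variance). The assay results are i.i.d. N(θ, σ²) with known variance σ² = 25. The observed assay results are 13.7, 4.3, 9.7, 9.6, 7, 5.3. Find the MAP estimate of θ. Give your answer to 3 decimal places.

n = 6; x̄ = (13.7 + 4.3 + 9.7 + 9.6 + 7 + 5.3)/6 = 49.6/6 = 124/15 ≈ 8.2667.
For a Normal prior and Normal likelihood with known variance, the posterior is Normal; its mode equals its mean, the precision-weighted average.
Prior precision 1/σ₀² = 1/1 = 1; data precision n/σ² = 6/25 = 0.24.
θ̂ = (1·8 + 0.24·(124/15)) / (1 + 0.24) = 9.984/1.24 = 1248/155 ≈ 8.052.

θ̂_MAP = 8.052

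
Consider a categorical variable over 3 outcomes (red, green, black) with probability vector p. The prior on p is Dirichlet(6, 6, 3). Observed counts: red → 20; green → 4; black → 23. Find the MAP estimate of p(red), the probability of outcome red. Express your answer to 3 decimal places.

The posterior is Dirichlet(αᵢ + nᵢ) = Dirichlet(26, 10, 26).
For a Dirichlet(a₁,…,a_K) with all aᵢ > 1, the mode has j-th component (aⱼ − 1)/(Σaᵢ − K).
Here Σaᵢ = 62 and K = 3, so p(red) = (26 − 1)/(62 − 3) = 25/59 ≈ 0.424.

MAP estimate of p(red) = 0.424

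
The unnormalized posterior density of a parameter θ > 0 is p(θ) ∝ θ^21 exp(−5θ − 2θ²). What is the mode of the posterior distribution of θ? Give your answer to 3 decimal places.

θ̂_MAP = 1.750

ℓ'(θ) = 21/θ − 5 − 4θ. Setting this to zero and multiplying by θ: 4θ² + 5θ − 21 = 0.
θ = (−5 + √(5² + 4·4·21)) / (2·4) = (−5 + √361) / 8 = (−5 + 19)/8 = 7/4.
ℓ''(θ) = −21/θ² − 4 < 0, confirming a maximum.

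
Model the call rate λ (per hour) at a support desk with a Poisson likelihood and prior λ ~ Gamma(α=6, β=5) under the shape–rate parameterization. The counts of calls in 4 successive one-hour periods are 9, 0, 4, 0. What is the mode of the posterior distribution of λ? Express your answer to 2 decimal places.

Σxᵢ = 9+0+4+0 = 13, with n = 4.
Posterior ∝ λ^5e^(−5λ) · λ^13e^(−4λ) = λ^18e^(−9λ), i.e. Gamma(shape=19, rate=9).
The mode of a Gamma(a, b) with a ≥ 1 (shape–rate) is (a−1)/b = 18/9 ≈ 2.00.

λ̂_MAP = 2.00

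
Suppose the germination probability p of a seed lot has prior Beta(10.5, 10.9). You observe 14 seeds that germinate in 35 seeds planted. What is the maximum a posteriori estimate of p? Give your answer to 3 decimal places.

p̂_MAP = 0.432

Prior: Beta(10.5, 10.9).
Data: 14 successes in 35 trials. The binomial likelihood contributes p^14(1−p)^21, so the posterior is Beta(10.5+14, 10.9+21) = Beta(24.5, 31.9).
For Beta(a, b) with a, b > 1 the mode is (a−1)/(a+b−2) = 23.5/54.4 ≈ 0.432.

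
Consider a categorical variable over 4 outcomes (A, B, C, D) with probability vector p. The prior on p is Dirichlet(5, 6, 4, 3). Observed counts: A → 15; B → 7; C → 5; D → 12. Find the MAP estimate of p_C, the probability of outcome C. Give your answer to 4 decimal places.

MAP estimate of p_C = 0.1509

The posterior is Dirichlet(αᵢ + nᵢ) = Dirichlet(20, 13, 9, 15).
For a Dirichlet(a₁,…,a_K) with all aᵢ > 1, the mode has j-th component (aⱼ − 1)/(Σaᵢ − K).
Here Σaᵢ = 57 and K = 4, so p_C = (9 − 1)/(57 − 4) = 8/53 ≈ 0.1509.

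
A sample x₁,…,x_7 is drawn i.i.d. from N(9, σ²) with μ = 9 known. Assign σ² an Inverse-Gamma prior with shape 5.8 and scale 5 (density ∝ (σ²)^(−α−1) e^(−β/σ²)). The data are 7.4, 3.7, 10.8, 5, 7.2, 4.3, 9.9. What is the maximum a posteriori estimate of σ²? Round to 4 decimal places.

Sum of squared deviations about the known mean: SS = (7.4−9)² + (3.7−9)² + (10.8−9)² + (5−9)² + (7.2−9)² + (4.3−9)² + (9.9−9)² = 76.03.
The Normal likelihood contributes (σ²)^(−n/2) exp(−SS/(2σ²)), so the posterior is Inverse-Gamma(α + n/2, β + SS/2) = Inverse-Gamma(9.3, 43.015).
The mode of Inverse-Gamma(a, b) is b/(a+1) = 43.015/10.3 ≈ 4.1762.

σ̂²_MAP = 4.1762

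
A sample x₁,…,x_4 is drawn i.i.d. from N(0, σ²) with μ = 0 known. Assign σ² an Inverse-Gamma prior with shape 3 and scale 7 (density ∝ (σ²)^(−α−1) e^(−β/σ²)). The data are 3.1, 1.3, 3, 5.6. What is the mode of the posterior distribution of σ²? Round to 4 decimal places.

σ̂²_MAP = 5.4717

Sum of squared deviations about the known mean: SS = (3.1−0)² + (1.3−0)² + (3−0)² + (5.6−0)² = 51.66.
The Normal likelihood contributes (σ²)^(−n/2) exp(−SS/(2σ²)), so the posterior is Inverse-Gamma(α + n/2, β + SS/2) = Inverse-Gamma(5, 32.83).
The mode of Inverse-Gamma(a, b) is b/(a+1) = 32.83/6 ≈ 5.4717.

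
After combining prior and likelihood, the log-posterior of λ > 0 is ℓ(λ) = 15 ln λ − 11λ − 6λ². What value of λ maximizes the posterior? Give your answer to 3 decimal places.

ℓ'(λ) = 15/λ − 11 − 12λ. Setting this to zero and multiplying by λ: 12λ² + 11λ − 15 = 0.
λ = (−11 + √(11² + 4·12·15)) / (2·12) = (−11 + √841) / 24 = (−11 + 29)/24 = 3/4.
ℓ''(λ) = −15/λ² − 12 < 0, confirming a maximum.

λ̂_MAP = 0.750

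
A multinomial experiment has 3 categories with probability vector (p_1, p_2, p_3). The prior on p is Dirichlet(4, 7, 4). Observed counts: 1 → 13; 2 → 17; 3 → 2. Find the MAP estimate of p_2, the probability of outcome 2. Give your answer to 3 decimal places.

MAP estimate: 0.523

The posterior is Dirichlet(αᵢ + nᵢ) = Dirichlet(17, 24, 6).
For a Dirichlet(a₁,…,a_K) with all aᵢ > 1, the mode has j-th component (aⱼ − 1)/(Σaᵢ − K).
Here Σaᵢ = 47 and K = 3, so p_2 = (24 − 1)/(47 − 3) = 23/44 ≈ 0.523.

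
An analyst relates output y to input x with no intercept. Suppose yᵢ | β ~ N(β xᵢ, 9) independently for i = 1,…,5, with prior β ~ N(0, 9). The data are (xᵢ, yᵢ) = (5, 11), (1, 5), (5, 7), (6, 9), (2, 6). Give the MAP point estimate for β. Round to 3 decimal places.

β̂_MAP = 1.750

log p(β | y) = −Σ(yᵢ − βxᵢ)²/(2·9) − β²/(2·9) + const.
Setting the derivative to zero: Σxᵢ(yᵢ − βxᵢ)/9 − β/9 = 0, so β = Σxᵢyᵢ / (Σxᵢ² + σ²/τ²).
Σxᵢyᵢ = 5·11 + 1·5 + 5·7 + 6·9 + 2·6 = 161; Σxᵢ² = 91; σ²/τ² = 1.
β̂_MAP = 161 / (91 + 1) = 161/92 ≈ 1.750.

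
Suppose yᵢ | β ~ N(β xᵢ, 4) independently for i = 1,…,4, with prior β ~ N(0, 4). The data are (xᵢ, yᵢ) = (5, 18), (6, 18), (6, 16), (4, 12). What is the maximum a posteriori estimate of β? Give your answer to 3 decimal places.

log p(β | y) = −Σ(yᵢ − βxᵢ)²/(2·4) − β²/(2·4) + const.
Setting the derivative to zero: Σxᵢ(yᵢ − βxᵢ)/4 − β/4 = 0, so β = Σxᵢyᵢ / (Σxᵢ² + σ²/τ²).
Σxᵢyᵢ = 5·18 + 6·18 + 6·16 + 4·12 = 342; Σxᵢ² = 113; σ²/τ² = 1.
β̂_MAP = 342 / (113 + 1) = 342/114 ≈ 3.000.

β̂_MAP = 3.000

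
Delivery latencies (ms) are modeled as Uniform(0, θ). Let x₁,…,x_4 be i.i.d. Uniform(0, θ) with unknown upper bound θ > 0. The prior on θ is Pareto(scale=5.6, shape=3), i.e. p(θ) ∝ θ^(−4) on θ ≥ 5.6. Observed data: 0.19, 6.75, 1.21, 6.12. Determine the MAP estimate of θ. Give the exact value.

The Uniform(0, θ) likelihood is θ^(−n) for θ ≥ max(xᵢ), zero otherwise. Here max(xᵢ) = 6.75.
Posterior ∝ θ^(−4) · θ^(−4) = θ^(−8) on θ ≥ max(5.6, 6.75) = 6.75.
This density is strictly decreasing in θ, so the posterior mode lies at the lower boundary of the support.

θ̂_MAP = 6.75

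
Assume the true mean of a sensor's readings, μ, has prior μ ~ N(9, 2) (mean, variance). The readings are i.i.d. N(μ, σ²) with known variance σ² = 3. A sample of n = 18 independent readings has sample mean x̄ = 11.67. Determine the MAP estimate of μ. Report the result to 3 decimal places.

n = 18, x̄ = 11.67.
For a Normal prior and Normal likelihood with known variance, the posterior is Normal; its mode equals its mean, the precision-weighted average.
Prior precision 1/σ₀² = 1/2 = 0.5; data precision n/σ² = 18/3 = 6.
μ̂ = (0.5·9 + 6·11.67) / (0.5 + 6) = 74.52/6.5 = 3726/325 ≈ 11.465.

μ̂_MAP = 11.465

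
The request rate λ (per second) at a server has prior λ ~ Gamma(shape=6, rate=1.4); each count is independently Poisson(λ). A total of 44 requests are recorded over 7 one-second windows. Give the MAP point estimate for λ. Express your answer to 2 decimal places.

λ̂_MAP = 5.83

Σxᵢ = 44, n = 7.
Posterior ∝ λ^5e^(−1.4λ) · λ^44e^(−7λ) = λ^49e^(−8.4λ), i.e. Gamma(shape=50, rate=8.4).
The mode of a Gamma(a, b) with a ≥ 1 (shape–rate) is (a−1)/b = 49/8.4 ≈ 5.83.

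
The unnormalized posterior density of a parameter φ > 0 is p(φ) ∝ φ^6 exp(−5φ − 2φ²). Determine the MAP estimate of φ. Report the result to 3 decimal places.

φ̂_MAP = 0.750

ℓ'(φ) = 6/φ − 5 − 4φ. Setting this to zero and multiplying by φ: 4φ² + 5φ − 6 = 0.
φ = (−5 + √(5² + 4·4·6)) / (2·4) = (−5 + √121) / 8 = (−5 + 11)/8 = 3/4.
ℓ''(φ) = −6/φ² − 4 < 0, confirming a maximum.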